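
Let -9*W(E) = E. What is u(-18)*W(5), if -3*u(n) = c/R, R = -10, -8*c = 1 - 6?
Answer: -5/432 ≈ -0.011574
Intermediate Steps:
c = 5/8 (c = -(1 - 6)/8 = -1/8*(-5) = 5/8 ≈ 0.62500)
W(E) = -E/9
u(n) = 1/48 (u(n) = -5/(24*(-10)) = -5*(-1)/(24*10) = -1/3*(-1/16) = 1/48)
u(-18)*W(5) = (-1/9*5)/48 = (1/48)*(-5/9) = -5/432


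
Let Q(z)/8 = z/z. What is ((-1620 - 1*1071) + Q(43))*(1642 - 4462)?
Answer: 7566060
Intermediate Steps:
Q(z) = 8 (Q(z) = 8*(z/z) = 8*1 = 8)
((-1620 - 1*1071) + Q(43))*(1642 - 4462) = ((-1620 - 1*1071) + 8)*(1642 - 4462) = ((-1620 - 1071) + 8)*(-2820) = (-2691 + 8)*(-2820) = -2683*(-2820) = 7566060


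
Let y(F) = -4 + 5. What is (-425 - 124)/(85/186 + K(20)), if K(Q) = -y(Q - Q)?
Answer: 102114/101 ≈ 1011.0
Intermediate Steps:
y(F) = 1
K(Q) = -1 (K(Q) = -1*1 = -1)
(-425 - 124)/(85/186 + K(20)) = (-425 - 124)/(85/186 - 1) = -549/(85*(1/186) - 1) = -549/(85/186 - 1) = -549/(-101/186) = -549*(-186/101) = 102114/101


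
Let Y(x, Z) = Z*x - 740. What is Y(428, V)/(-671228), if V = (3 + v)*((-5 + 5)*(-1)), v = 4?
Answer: 185/167807 ≈ 0.0011025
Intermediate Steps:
V = 0 (V = (3 + 4)*((-5 + 5)*(-1)) = 7*(0*(-1)) = 7*0 = 0)
Y(x, Z) = -740 + Z*x
Y(428, V)/(-671228) = (-740 + 0*428)/(-671228) = (-740 + 0)*(-1/671228) = -740*(-1/671228) = 185/167807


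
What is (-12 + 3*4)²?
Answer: 0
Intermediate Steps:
(-12 + 3*4)² = (-12 + 12)² = 0² = 0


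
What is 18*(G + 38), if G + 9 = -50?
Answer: -378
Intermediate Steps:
G = -59 (G = -9 - 50 = -59)
18*(G + 38) = 18*(-59 + 38) = 18*(-21) = -378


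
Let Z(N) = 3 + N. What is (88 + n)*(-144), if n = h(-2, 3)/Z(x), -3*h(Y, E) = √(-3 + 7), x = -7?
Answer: -12696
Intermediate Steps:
h(Y, E) = -⅔ (h(Y, E) = -√(-3 + 7)/3 = -√4/3 = -⅓*2 = -⅔)
n = ⅙ (n = -2/(3*(3 - 7)) = -⅔/(-4) = -⅔*(-¼) = ⅙ ≈ 0.16667)
(88 + n)*(-144) = (88 + ⅙)*(-144) = (529/6)*(-144) = -12696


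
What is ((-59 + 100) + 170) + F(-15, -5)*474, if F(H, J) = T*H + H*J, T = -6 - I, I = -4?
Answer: 49981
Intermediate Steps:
T = -2 (T = -6 - 1*(-4) = -6 + 4 = -2)
F(H, J) = -2*H + H*J
((-59 + 100) + 170) + F(-15, -5)*474 = ((-59 + 100) + 170) - 15*(-2 - 5)*474 = (41 + 170) - 15*(-7)*474 = 211 + 105*474 = 211 + 49770 = 49981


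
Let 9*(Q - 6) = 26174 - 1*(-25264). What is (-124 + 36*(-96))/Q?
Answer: -2685/4291 ≈ -0.62573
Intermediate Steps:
Q = 17164/3 (Q = 6 + (26174 - 1*(-25264))/9 = 6 + (26174 + 25264)/9 = 6 + (1/9)*51438 = 6 + 17146/3 = 17164/3 ≈ 5721.3)
(-124 + 36*(-96))/Q = (-124 + 36*(-96))/(17164/3) = (-124 - 3456)*(3/17164) = -3580*3/17164 = -2685/4291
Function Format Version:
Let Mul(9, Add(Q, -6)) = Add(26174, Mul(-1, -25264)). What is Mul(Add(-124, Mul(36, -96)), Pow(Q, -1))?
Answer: Rational(-2685, 4291) ≈ -0.62573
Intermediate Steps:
Q = Rational(17164, 3) (Q = Add(6, Mul(Rational(1, 9), Add(26174, Mul(-1, -25264)))) = Add(6, Mul(Rational(1, 9), Add(26174, 25264))) = Add(6, Mul(Rational(1, 9), 51438)) = Add(6, Rational(17146, 3)) = Rational(17164, 3) ≈ 5721.3)
Mul(Add(-124, Mul(36, -96)), Pow(Q, -1)) = Mul(Add(-124, Mul(36, -96)), Pow(Rational(17164, 3), -1)) = Mul(Add(-124, -3456), Rational(3, 17164)) = Mul(-3580, Rational(3, 17164)) = Rational(-2685, 4291)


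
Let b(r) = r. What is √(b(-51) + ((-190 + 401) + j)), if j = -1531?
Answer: I*√1371 ≈ 37.027*I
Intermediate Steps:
√(b(-51) + ((-190 + 401) + j)) = √(-51 + ((-190 + 401) - 1531)) = √(-51 + (211 - 1531)) = √(-51 - 1320) = √(-1371) = I*√1371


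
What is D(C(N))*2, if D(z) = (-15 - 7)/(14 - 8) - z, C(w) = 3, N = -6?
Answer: -40/3 ≈ -13.333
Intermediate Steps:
D(z) = -11/3 - z (D(z) = -22/6 - z = -22*⅙ - z = -11/3 - z)
D(C(N))*2 = (-11/3 - 1*3)*2 = (-11/3 - 3)*2 = -20/3*2 = -40/3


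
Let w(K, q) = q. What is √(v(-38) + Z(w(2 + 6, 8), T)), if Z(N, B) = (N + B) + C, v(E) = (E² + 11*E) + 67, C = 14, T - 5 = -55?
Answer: √1065 ≈ 32.634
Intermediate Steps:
T = -50 (T = 5 - 55 = -50)
v(E) = 67 + E² + 11*E
Z(N, B) = 14 + B + N (Z(N, B) = (N + B) + 14 = (B + N) + 14 = 14 + B + N)
√(v(-38) + Z(w(2 + 6, 8), T)) = √((67 + (-38)² + 11*(-38)) + (14 - 50 + 8)) = √((67 + 1444 - 418) - 28) = √(1093 - 28) = √1065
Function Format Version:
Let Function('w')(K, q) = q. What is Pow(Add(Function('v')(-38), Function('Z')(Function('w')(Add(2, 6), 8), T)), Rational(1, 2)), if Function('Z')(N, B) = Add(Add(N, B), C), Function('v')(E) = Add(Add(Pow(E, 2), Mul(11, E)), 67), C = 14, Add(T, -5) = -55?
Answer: Pow(1065, Rational(1, 2)) ≈ 32.634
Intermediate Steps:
T = -50 (T = Add(5, -55) = -50)
Function('v')(E) = Add(67, Pow(E, 2), Mul(11, E))
Function('Z')(N, B) = Add(14, B, N) (Function('Z')(N, B) = Add(Add(N, B), 14) = Add(Add(B, N), 14) = Add(14, B, N))
Pow(Add(Function('v')(-38), Function('Z')(Function('w')(Add(2, 6), 8), T)), Rational(1, 2)) = Pow(Add(Add(67, Pow(-38, 2), Mul(11, -38)), Add(14, -50, 8)), Rational(1, 2)) = Pow(Add(Add(67, 1444, -418), -28), Rational(1, 2)) = Pow(Add(1093, -28), Rational(1, 2)) = Pow(1065, Rational(1, 2))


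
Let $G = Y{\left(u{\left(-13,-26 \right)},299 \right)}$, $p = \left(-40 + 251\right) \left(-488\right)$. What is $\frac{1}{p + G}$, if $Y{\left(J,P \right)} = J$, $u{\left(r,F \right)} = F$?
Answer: $- \frac{1}{102994} \approx -9.7093 \cdot 10^{-6}$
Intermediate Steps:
$p = -102968$ ($p = 211 \left(-488\right) = -102968$)
$G = -26$
$\frac{1}{p + G} = \frac{1}{-102968 - 26} = \frac{1}{-102994} = - \frac{1}{102994}$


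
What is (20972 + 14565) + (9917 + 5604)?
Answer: 51058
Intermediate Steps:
(20972 + 14565) + (9917 + 5604) = 35537 + 15521 = 51058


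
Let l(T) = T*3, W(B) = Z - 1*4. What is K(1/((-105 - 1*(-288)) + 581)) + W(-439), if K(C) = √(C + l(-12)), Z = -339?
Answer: -343 + I*√5253073/382 ≈ -343.0 + 5.9999*I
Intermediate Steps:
W(B) = -343 (W(B) = -339 - 1*4 = -339 - 4 = -343)
l(T) = 3*T
K(C) = √(-36 + C) (K(C) = √(C + 3*(-12)) = √(C - 36) = √(-36 + C))
K(1/((-105 - 1*(-288)) + 581)) + W(-439) = √(-36 + 1/((-105 - 1*(-288)) + 581)) - 343 = √(-36 + 1/((-105 + 288) + 581)) - 343 = √(-36 + 1/(183 + 581)) - 343 = √(-36 + 1/764) - 343 = √(-27503/764) - 343 = I*√5253073/382 - 343 = -343 + I*√5253073/382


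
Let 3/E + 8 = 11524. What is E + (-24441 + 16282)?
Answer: -93959041/11516 ≈ -8159.0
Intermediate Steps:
E = 3/11516 (E = 3/(-8 + 11524) = 3/11516 ≈ 0.00026051)
E + (-24441 + 16282) = 3/11516 + (-24441 + 16282) = 3/11516 - 8159 = -93959041/11516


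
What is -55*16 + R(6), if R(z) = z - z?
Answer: -880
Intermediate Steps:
R(z) = 0
-55*16 + R(6) = -55*16 + 0 = -880 + 0 = -880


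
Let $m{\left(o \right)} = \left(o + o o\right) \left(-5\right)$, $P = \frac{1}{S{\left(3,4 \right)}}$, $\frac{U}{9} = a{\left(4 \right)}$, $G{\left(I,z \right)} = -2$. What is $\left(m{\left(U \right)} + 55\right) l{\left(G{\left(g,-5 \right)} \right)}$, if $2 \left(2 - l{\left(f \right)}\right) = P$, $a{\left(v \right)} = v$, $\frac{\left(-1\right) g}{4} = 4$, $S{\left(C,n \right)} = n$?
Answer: $- \frac{99075}{8} \approx -12384.0$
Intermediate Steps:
$g = -16$ ($g = \left(-4\right) 4 = -16$)
$U = 36$ ($U = 9 \cdot 4 = 36$)
$P = \frac{1}{4} \approx 0.25$
$l{\left(f \right)} = \frac{15}{8}$ ($l{\left(f \right)} = 2 - \frac{1}{8} = \frac{15}{8}$)
$m{\left(o \right)} = - 5 o - 5 o^{2}$ ($m{\left(o \right)} = \left(o + o^{2}\right) \left(-5\right) = - 5 o - 5 o^{2}$)
$\left(m{\left(U \right)} + 55\right) l{\left(G{\left(g,-5 \right)} \right)} = \left(\left(-5\right) 36 \left(1 + 36\right) + 55\right) \frac{15}{8} = \left(\left(-5\right) 36 \cdot 37 + 55\right) \frac{15}{8} = \left(-6660 + 55\right) \frac{15}{8} = \left(-6605\right) \frac{15}{8} = - \frac{99075}{8}$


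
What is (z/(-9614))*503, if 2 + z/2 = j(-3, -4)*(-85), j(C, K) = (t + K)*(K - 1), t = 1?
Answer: 642331/4807 ≈ 133.62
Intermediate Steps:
j(C, K) = (1 + K)*(-1 + K) (j(C, K) = (1 + K)*(K - 1) = (1 + K)*(-1 + K))
z = -2554 (z = -4 + 2*((-1 + (-4)²)*(-85)) = -4 + 2*((-1 + 16)*(-85)) = -4 + 2*(15*(-85)) = -4 + 2*(-1275) = -4 - 2550 = -2554)
(z/(-9614))*503 = -2554/(-9614)*503 = -2554*(-1/9614)*503 = (1277/4807)*503 = 642331/4807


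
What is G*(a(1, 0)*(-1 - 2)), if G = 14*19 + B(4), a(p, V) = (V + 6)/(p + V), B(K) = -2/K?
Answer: -4779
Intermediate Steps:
a(p, V) = (6 + V)/(V + p)
G = 531/2 (G = 14*19 - 2/4 = 266 - 2*¼ = 266 - ½ = 531/2 ≈ 265.50)
G*(a(1, 0)*(-1 - 2)) = 531*(((6 + 0)/(0 + 1))*(-1 - 2))/2 = 531*((6/1)*(-3))/2 = 531*((1*6)*(-3))/2 = 531*(6*(-3))/2 = (531/2)*(-18) = -4779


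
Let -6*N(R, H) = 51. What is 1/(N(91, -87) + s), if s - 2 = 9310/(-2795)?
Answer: -1118/10991 ≈ -0.10172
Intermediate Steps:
N(R, H) = -17/2 (N(R, H) = -⅙*51 = -17/2)
s = -744/559 (s = 2 + 9310/(-2795) = 2 + 9310*(-1/2795) = 2 - 1862/559 = -744/559 ≈ -1.3309)
1/(N(91, -87) + s) = 1/(-17/2 - 744/559) = 1/(-10991/1118) = -1118/10991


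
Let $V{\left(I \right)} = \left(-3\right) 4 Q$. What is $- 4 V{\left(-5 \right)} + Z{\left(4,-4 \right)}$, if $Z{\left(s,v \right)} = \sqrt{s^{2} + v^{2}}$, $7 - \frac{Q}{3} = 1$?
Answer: $864 + 4 \sqrt{2} \approx 869.66$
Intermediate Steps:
$Q = 18$ ($Q = 21 - 3 = 18$)
$V{\left(I \right)} = -216$ ($V{\left(I \right)} = \left(-3\right) 4 \cdot 18 = \left(-12\right) 18 = -216$)
$- 4 V{\left(-5 \right)} + Z{\left(4,-4 \right)} = \left(-4\right) \left(-216\right) + \sqrt{4^{2} + \left(-4\right)^{2}} = 864 + \sqrt{16 + 16} = 864 + \sqrt{32} = 864 + 4 \sqrt{2}$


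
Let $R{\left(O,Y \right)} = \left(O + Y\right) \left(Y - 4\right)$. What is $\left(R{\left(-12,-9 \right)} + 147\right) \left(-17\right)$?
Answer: $-7140$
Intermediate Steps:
$R{\left(O,Y \right)} = \left(-4 + Y\right) \left(O + Y\right)$ ($R{\left(O,Y \right)} = \left(O + Y\right) \left(-4 + Y\right) = \left(-4 + Y\right) \left(O + Y\right)$)
$\left(R{\left(-12,-9 \right)} + 147\right) \left(-17\right) = \left(\left(\left(-9\right)^{2} - -48 - -36 - -108\right) + 147\right) \left(-17\right) = \left(\left(81 + 48 + 36 + 108\right) + 147\right) \left(-17\right) = \left(273 + 147\right) \left(-17\right) = 420 \left(-17\right) = -7140$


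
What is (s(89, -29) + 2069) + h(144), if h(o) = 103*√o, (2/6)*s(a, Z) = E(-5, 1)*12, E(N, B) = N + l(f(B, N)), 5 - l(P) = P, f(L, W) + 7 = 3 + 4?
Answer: 3305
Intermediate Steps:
f(L, W) = 0 (f(L, W) = -7 + (3 + 4) = -7 + 7 = 0)
l(P) = 5 - P
E(N, B) = 5 + N (E(N, B) = N + (5 - 1*0) = N + (5 + 0) = N + 5 = 5 + N)
s(a, Z) = 0 (s(a, Z) = 3*((5 - 5)*12) = 3*(0*12) = 3*0 = 0)
(s(89, -29) + 2069) + h(144) = (0 + 2069) + 103*√144 = 2069 + 103*12 = 2069 + 1236 = 3305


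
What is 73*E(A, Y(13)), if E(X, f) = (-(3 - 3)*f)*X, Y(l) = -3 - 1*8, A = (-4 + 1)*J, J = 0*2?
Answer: 0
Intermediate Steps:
J = 0
A = 0 (A = (-4 + 1)*0 = -3*0 = 0)
Y(l) = -11 (Y(l) = -3 - 8 = -11)
E(X, f) = 0 (E(X, f) = (-0*f)*X = (-1*0)*X = 0*X = 0)
73*E(A, Y(13)) = 73*0 = 0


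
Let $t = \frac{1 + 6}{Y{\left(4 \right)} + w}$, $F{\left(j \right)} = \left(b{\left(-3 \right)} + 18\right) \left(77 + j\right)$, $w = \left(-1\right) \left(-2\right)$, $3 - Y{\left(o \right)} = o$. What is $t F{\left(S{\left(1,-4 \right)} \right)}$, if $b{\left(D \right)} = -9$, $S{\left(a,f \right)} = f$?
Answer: $4599$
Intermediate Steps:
$Y{\left(o \right)} = 3 - o$
$w = 2$
$F{\left(j \right)} = 693 + 9 j$ ($F{\left(j \right)} = \left(-9 + 18\right) \left(77 + j\right) = 9 \left(77 + j\right) = 693 + 9 j$)
$t = 7$ ($t = \frac{1 + 6}{\left(3 - 4\right) + 2} = \frac{7}{\left(3 - 4\right) + 2} = \frac{7}{-1 + 2} = \frac{7}{1} = 7 \cdot 1 = 7$)
$t F{\left(S{\left(1,-4 \right)} \right)} = 7 \left(693 + 9 \left(-4\right)\right) = 7 \left(693 - 36\right) = 7 \cdot 657 = 4599$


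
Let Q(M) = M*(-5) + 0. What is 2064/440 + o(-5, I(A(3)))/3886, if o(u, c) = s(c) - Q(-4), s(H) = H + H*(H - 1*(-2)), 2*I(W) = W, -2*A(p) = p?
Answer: 16022323/3419680 ≈ 4.6853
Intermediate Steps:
A(p) = -p/2
I(W) = W/2
s(H) = H + H*(2 + H) (s(H) = H + H*(H + 2) = H + H*(2 + H))
Q(M) = -5*M (Q(M) = -5*M + 0 = -5*M)
o(u, c) = -20 + c*(3 + c) (o(u, c) = c*(3 + c) - (-5)*(-4) = c*(3 + c) - 1*20 = c*(3 + c) - 20 = -20 + c*(3 + c))
2064/440 + o(-5, I(A(3)))/3886 = 2064/440 + (-20 + ((-1/2*3)/2)*(3 + (-1/2*3)/2))/3886 = 2064*(1/440) + (-20 + ((1/2)*(-3/2))*(3 + (1/2)*(-3/2)))*(1/3886) = 258/55 + (-20 - 3*(3 - 3/4)/4)*(1/3886) = 258/55 + (-20 - 3/4*9/4)*(1/3886) = 258/55 + (-20 - 27/16)*(1/3886) = 258/55 - 347/16*1/3886 = 258/55 - 347/62176 = 16022323/3419680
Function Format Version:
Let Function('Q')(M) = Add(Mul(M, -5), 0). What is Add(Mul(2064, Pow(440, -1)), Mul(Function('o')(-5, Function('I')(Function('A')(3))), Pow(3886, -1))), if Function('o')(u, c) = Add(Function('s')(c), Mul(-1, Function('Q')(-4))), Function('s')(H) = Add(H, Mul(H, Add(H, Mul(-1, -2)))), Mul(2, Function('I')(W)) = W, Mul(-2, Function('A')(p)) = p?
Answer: Rational(16022323, 3419680) ≈ 4.6853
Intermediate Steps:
Function('A')(p) = Mul(Rational(-1, 2), p)
Function('I')(W) = Mul(Rational(1, 2), W)
Function('s')(H) = Add(H, Mul(H, Add(2, H))) (Function('s')(H) = Add(H, Mul(H, Add(H, 2))) = Add(H, Mul(H, Add(2, H))))
Function('Q')(M) = Mul(-5, M) (Function('Q')(M) = Add(Mul(-5, M), 0) = Mul(-5, M))
Function('o')(u, c) = Add(-20, Mul(c, Add(3, c))) (Function('o')(u, c) = Add(Mul(c, Add(3, c)), Mul(-1, Mul(-5, -4))) = Add(Mul(c, Add(3, c)), Mul(-1, 20)) = Add(Mul(c, Add(3, c)), -20) = Add(-20, Mul(c, Add(3, c))))
Add(Mul(2064, Pow(440, -1)), Mul(Function('o')(-5, Function('I')(Function('A')(3))), Pow(3886, -1))) = Add(Mul(2064, Pow(440, -1)), Mul(Add(-20, Mul(Mul(Rational(1, 2), Mul(Rational(-1, 2), 3)), Add(3, Mul(Rational(1, 2), Mul(Rational(-1, 2), 3))))), Pow(3886, -1))) = Add(Mul(2064, Rational(1, 440)), Mul(Add(-20, Mul(Mul(Rational(1, 2), Rational(-3, 2)), Add(3, Mul(Rational(1, 2), Rational(-3, 2))))), Rational(1, 3886))) = Add(Rational(258, 55), Mul(Add(-20, Mul(Rational(-3, 4), Add(3, Rational(-3, 4)))), Rational(1, 3886))) = Add(Rational(258, 55), Mul(Add(-20, Mul(Rational(-3, 4), Rational(9, 4))), Rational(1, 3886))) = Add(Rational(258, 55), Mul(Add(-20, Rational(-27, 16)), Rational(1, 3886))) = Add(Rational(258, 55), Mul(Rational(-347, 16), Rational(1, 3886))) = Add(Rational(258, 55), Rational(-347, 62176)) = Rational(16022323, 3419680)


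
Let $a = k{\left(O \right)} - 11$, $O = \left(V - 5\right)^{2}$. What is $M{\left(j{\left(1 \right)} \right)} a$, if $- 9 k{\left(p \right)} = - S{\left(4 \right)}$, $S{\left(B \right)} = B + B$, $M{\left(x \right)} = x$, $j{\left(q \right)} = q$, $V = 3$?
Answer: $- \frac{91}{9} \approx -10.111$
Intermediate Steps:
$O = 4$ ($O = \left(3 - 5\right)^{2} = \left(-2\right)^{2} = 4$)
$S{\left(B \right)} = 2 B$
$k{\left(p \right)} = \frac{8}{9}$ ($k{\left(p \right)} = - \frac{\left(-1\right) 2 \cdot 4}{9} = - \frac{\left(-1\right) 8}{9} = \left(- \frac{1}{9}\right) \left(-8\right) = \frac{8}{9}$)
$a = - \frac{91}{9}$ ($a = \frac{8}{9} - 11 = - \frac{91}{9} \approx -10.111$)
$M{\left(j{\left(1 \right)} \right)} a = 1 \left(- \frac{91}{9}\right) = - \frac{91}{9}$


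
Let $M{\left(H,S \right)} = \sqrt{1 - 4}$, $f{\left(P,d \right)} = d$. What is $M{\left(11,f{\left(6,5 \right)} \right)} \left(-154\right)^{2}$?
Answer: $23716 i \sqrt{3} \approx 41077.0 i$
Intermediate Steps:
$M{\left(H,S \right)} = i \sqrt{3}$ ($M{\left(H,S \right)} = \sqrt{-3} = i \sqrt{3}$)
$M{\left(11,f{\left(6,5 \right)} \right)} \left(-154\right)^{2} = i \sqrt{3} \left(-154\right)^{2} = i \sqrt{3} \cdot 23716 = 23716 i \sqrt{3}$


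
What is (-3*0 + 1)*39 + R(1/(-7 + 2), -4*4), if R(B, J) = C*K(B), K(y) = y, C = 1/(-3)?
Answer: 586/15 ≈ 39.067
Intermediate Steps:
C = -⅓ ≈ -0.33333
R(B, J) = -B/3
(-3*0 + 1)*39 + R(1/(-7 + 2), -4*4) = (-3*0 + 1)*39 - 1/(3*(-7 + 2)) = (0 + 1)*39 - ⅓/(-5) = 1*39 - ⅓*(-⅕) = 39 + 1/15 = 586/15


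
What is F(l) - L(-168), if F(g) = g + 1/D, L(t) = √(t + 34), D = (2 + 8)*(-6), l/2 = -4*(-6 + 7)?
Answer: -481/60 - I*√134 ≈ -8.0167 - 11.576*I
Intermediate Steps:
l = -8 (l = 2*(-4*(-6 + 7)) = 2*(-4*1) = 2*(-4) = -8)
D = -60 (D = 10*(-6) = -60)
L(t) = √(34 + t)
F(g) = -1/60 + g (F(g) = g + 1/(-60) = g - 1/60 = -1/60 + g)
F(l) - L(-168) = (-1/60 - 8) - √(34 - 168) = -481/60 - √(-134) = -481/60 - I*√134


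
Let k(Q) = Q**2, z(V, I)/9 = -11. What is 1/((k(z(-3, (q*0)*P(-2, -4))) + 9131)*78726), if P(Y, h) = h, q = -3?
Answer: 1/1490440632 ≈ 6.7094e-10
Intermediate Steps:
z(V, I) = -99 (z(V, I) = 9*(-11) = -99)
1/((k(z(-3, (q*0)*P(-2, -4))) + 9131)*78726) = 1/(((-99)**2 + 9131)*78726) = (1/78726)/(9801 + 9131) = (1/78726)/18932 = (1/18932)*(1/78726) = 1/1490440632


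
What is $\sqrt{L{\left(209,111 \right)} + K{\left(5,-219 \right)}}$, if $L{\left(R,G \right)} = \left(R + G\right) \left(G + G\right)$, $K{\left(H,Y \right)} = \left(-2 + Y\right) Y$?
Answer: $3 \sqrt{13271} \approx 345.6$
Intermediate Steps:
$K{\left(H,Y \right)} = Y \left(-2 + Y\right)$
$L{\left(R,G \right)} = 2 G \left(G + R\right)$ ($L{\left(R,G \right)} = \left(G + R\right) 2 G = 2 G \left(G + R\right)$)
$\sqrt{L{\left(209,111 \right)} + K{\left(5,-219 \right)}} = \sqrt{2 \cdot 111 \left(111 + 209\right) - 219 \left(-2 - 219\right)} = \sqrt{2 \cdot 111 \cdot 320 - -48399} = \sqrt{71040 + 48399} = \sqrt{119439} = 3 \sqrt{13271}$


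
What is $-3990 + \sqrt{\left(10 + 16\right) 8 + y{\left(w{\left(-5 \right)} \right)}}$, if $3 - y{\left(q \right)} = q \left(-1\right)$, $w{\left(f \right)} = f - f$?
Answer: $-3990 + \sqrt{211} \approx -3975.5$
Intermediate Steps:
$w{\left(f \right)} = 0$
$y{\left(q \right)} = 3 + q$ ($y{\left(q \right)} = 3 - q \left(-1\right) = 3 - - q = 3 + q$)
$-3990 + \sqrt{\left(10 + 16\right) 8 + y{\left(w{\left(-5 \right)} \right)}} = -3990 + \sqrt{\left(10 + 16\right) 8 + \left(3 + 0\right)} = -3990 + \sqrt{26 \cdot 8 + 3} = -3990 + \sqrt{208 + 3} = -3990 + \sqrt{211}$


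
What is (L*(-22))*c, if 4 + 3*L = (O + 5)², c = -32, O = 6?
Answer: 27456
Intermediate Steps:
L = 39 (L = -4/3 + (6 + 5)²/3 = -4/3 + (⅓)*11² = -4/3 + (⅓)*121 = -4/3 + 121/3 = 39)
(L*(-22))*c = (39*(-22))*(-32) = -858*(-32) = 27456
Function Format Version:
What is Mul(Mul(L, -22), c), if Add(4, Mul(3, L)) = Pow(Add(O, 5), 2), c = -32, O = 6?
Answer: 27456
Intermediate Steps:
L = 39 (L = Add(Rational(-4, 3), Mul(Rational(1, 3), Pow(Add(6, 5), 2))) = Add(Rational(-4, 3), Mul(Rational(1, 3), Pow(11, 2))) = Add(Rational(-4, 3), Mul(Rational(1, 3), 121)) = Add(Rational(-4, 3), Rational(121, 3)) = 39)
Mul(Mul(L, -22), c) = Mul(Mul(39, -22), -32) = Mul(-858, -32) = 27456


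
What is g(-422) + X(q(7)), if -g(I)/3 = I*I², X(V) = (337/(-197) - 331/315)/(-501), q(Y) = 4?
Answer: 7009275227948282/31089555 ≈ 2.2545e+8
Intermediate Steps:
X(V) = 171362/31089555 (X(V) = (337*(-1/197) - 331*1/315)*(-1/501) = (-337/197 - 331/315)*(-1/501) = -171362/62055*(-1/501) = 171362/31089555)
g(I) = -3*I³ (g(I) = -3*I*I² = -3*I³)
g(-422) + X(q(7)) = -3*(-422)³ + 171362/31089555 = -3*(-75151448) + 171362/31089555 = 225454344 + 171362/31089555 = 7009275227948282/31089555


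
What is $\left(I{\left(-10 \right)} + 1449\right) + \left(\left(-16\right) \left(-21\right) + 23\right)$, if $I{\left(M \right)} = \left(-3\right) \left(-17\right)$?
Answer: $1859$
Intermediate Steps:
$I{\left(M \right)} = 51$
$\left(I{\left(-10 \right)} + 1449\right) + \left(\left(-16\right) \left(-21\right) + 23\right) = \left(51 + 1449\right) + \left(\left(-16\right) \left(-21\right) + 23\right) = 1500 + \left(336 + 23\right) = 1500 + 359 = 1859$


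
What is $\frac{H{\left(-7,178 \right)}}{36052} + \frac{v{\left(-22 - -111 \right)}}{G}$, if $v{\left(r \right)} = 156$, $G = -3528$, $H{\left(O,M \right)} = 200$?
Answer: $- \frac{102469}{2649822} \approx -0.03867$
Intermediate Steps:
$\frac{H{\left(-7,178 \right)}}{36052} + \frac{v{\left(-22 - -111 \right)}}{G} = \frac{200}{36052} + \frac{156}{-3528} = 200 \cdot \frac{1}{36052} + 156 \left(- \frac{1}{3528}\right) = \frac{50}{9013} - \frac{13}{294} = - \frac{102469}{2649822}$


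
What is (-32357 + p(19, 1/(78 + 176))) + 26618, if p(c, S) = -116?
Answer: -5855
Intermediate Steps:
(-32357 + p(19, 1/(78 + 176))) + 26618 = (-32357 - 116) + 26618 = -32473 + 26618 = -5855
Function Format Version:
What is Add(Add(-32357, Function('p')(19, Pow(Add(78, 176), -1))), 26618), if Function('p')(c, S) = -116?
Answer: -5855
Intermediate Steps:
Add(Add(-32357, Function('p')(19, Pow(Add(78, 176), -1))), 26618) = Add(Add(-32357, -116), 26618) = Add(-32473, 26618) = -5855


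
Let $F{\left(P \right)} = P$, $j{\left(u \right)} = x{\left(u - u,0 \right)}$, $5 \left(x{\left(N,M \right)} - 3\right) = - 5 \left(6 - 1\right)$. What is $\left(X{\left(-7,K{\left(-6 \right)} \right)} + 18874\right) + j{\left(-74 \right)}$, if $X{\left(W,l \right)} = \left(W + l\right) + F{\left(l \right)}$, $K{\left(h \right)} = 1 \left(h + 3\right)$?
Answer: $18859$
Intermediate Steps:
$K{\left(h \right)} = 3 + h$ ($K{\left(h \right)} = 1 \left(3 + h\right) = 3 + h$)
$x{\left(N,M \right)} = -2$ ($x{\left(N,M \right)} = 3 + \frac{\left(-5\right) \left(6 - 1\right)}{5} = 3 + \frac{\left(-5\right) 5}{5} = 3 + \frac{1}{5} \left(-25\right) = 3 - 5 = -2$)
$j{\left(u \right)} = -2$
$X{\left(W,l \right)} = W + 2 l$ ($X{\left(W,l \right)} = \left(W + l\right) + l = W + 2 l$)
$\left(X{\left(-7,K{\left(-6 \right)} \right)} + 18874\right) + j{\left(-74 \right)} = \left(\left(-7 + 2 \left(3 - 6\right)\right) + 18874\right) - 2 = \left(\left(-7 + 2 \left(-3\right)\right) + 18874\right) - 2 = \left(\left(-7 - 6\right) + 18874\right) - 2 = \left(-13 + 18874\right) - 2 = 18861 - 2 = 18859$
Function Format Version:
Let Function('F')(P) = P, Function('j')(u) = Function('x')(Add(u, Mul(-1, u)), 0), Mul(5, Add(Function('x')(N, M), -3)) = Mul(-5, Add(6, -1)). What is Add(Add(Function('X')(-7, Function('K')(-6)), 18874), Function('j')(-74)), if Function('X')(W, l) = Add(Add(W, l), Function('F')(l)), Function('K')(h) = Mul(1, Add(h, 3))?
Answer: 18859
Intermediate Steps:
Function('K')(h) = Add(3, h) (Function('K')(h) = Mul(1, Add(3, h)) = Add(3, h))
Function('x')(N, M) = -2 (Function('x')(N, M) = Add(3, Mul(Rational(1, 5), Mul(-5, Add(6, -1)))) = Add(3, Mul(Rational(1, 5), Mul(-5, 5))) = Add(3, Mul(Rational(1, 5), -25)) = Add(3, -5) = -2)
Function('j')(u) = -2
Function('X')(W, l) = Add(W, Mul(2, l)) (Function('X')(W, l) = Add(Add(W, l), l) = Add(W, Mul(2, l)))
Add(Add(Function('X')(-7, Function('K')(-6)), 18874), Function('j')(-74)) = Add(Add(Add(-7, Mul(2, Add(3, -6))), 18874), -2) = Add(Add(Add(-7, Mul(2, -3)), 18874), -2) = Add(Add(Add(-7, -6), 18874), -2) = Add(Add(-13, 18874), -2) = Add(18861, -2) = 18859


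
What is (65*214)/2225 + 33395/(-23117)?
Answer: 49450719/10287065 ≈ 4.8071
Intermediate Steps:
(65*214)/2225 + 33395/(-23117) = 13910*(1/2225) + 33395*(-1/23117) = 2782/445 - 33395/23117 = 49450719/10287065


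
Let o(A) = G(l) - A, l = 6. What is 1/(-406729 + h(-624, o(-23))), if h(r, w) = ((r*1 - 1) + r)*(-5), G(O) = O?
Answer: -1/400484 ≈ -2.4970e-6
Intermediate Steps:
o(A) = 6 - A
h(r, w) = 5 - 10*r (h(r, w) = ((r - 1) + r)*(-5) = ((-1 + r) + r)*(-5) = (-1 + 2*r)*(-5) = 5 - 10*r)
1/(-406729 + h(-624, o(-23))) = 1/(-406729 + (5 - 10*(-624))) = 1/(-406729 + (5 + 6240)) = 1/(-406729 + 6245) = 1/(-400484) = -1/400484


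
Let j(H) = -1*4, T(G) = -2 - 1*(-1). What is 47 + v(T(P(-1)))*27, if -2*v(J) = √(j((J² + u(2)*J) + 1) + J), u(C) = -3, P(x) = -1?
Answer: 47 - 27*I*√5/2 ≈ 47.0 - 30.187*I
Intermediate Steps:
T(G) = -1 (T(G) = -2 + 1 = -1)
j(H) = -4
v(J) = -√(-4 + J)/2
47 + v(T(P(-1)))*27 = 47 - √(-4 - 1)/2*27 = 47 - I*√5/2*27 = 47 - 27*I*√5/2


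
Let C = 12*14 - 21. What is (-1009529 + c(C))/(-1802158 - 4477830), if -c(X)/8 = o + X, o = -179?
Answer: 1009273/6279988 ≈ 0.16071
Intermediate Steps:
C = 147 (C = 168 - 21 = 147)
c(X) = 1432 - 8*X (c(X) = -8*(-179 + X) = 1432 - 8*X)
(-1009529 + c(C))/(-1802158 - 4477830) = (-1009529 + (1432 - 8*147))/(-1802158 - 4477830) = (-1009529 + (1432 - 1176))/(-6279988) = (-1009529 + 256)*(-1/6279988) = -1009273*(-1/6279988) = 1009273/6279988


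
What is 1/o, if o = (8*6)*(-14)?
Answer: -1/672 ≈ -0.0014881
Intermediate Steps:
o = -672 (o = 48*(-14) = -672)
1/o = 1/(-672) = -1/672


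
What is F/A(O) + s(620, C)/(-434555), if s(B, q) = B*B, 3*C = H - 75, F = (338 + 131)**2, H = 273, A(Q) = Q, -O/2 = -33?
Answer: 1737450581/521466 ≈ 3331.9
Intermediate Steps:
O = 66 (O = -2*(-33) = 66)
F = 219961 (F = 469**2 = 219961)
C = 66 (C = (273 - 75)/3 = (1/3)*198 = 66)
s(B, q) = B**2
F/A(O) + s(620, C)/(-434555) = 219961/66 + 620**2/(-434555) = 219961*(1/66) + 384400*(-1/434555) = 219961/66 - 76880/86911 = 1737450581/521466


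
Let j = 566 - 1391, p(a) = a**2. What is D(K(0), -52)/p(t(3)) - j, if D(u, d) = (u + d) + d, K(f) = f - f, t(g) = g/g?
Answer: 721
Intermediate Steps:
t(g) = 1
K(f) = 0
D(u, d) = u + 2*d (D(u, d) = (d + u) + d = u + 2*d)
j = -825
D(K(0), -52)/p(t(3)) - j = (0 + 2*(-52))/(1**2) - 1*(-825) = (0 - 104)/1 + 825 = -104*1 + 825 = -104 + 825 = 721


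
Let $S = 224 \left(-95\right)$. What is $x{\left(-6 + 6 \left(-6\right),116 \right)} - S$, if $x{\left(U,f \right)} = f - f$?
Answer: $21280$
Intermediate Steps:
$x{\left(U,f \right)} = 0$
$S = -21280$
$x{\left(-6 + 6 \left(-6\right),116 \right)} - S = 0 - -21280 = 0 + 21280 = 21280$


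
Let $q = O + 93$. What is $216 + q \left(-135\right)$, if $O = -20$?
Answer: $-9639$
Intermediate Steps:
$q = 73$ ($q = -20 + 93 = 73$)
$216 + q \left(-135\right) = 216 + 73 \left(-135\right) = 216 - 9855 = -9639$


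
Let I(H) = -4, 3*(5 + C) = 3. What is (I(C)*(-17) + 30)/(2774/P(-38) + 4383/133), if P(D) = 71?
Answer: 925414/680135 ≈ 1.3606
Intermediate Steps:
C = -4 (C = -5 + (⅓)*3 = -5 + 1 = -4)
(I(C)*(-17) + 30)/(2774/P(-38) + 4383/133) = (-4*(-17) + 30)/(2774/71 + 4383/133) = (68 + 30)/(2774*(1/71) + 4383*(1/133)) = 98/(2774/71 + 4383/133) = 98/(680135/9443) = 98*(9443/680135) = 925414/680135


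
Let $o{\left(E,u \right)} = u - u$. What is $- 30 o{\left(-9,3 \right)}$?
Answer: $0$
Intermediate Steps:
$o{\left(E,u \right)} = 0$
$- 30 o{\left(-9,3 \right)} = \left(-30\right) 0 = 0$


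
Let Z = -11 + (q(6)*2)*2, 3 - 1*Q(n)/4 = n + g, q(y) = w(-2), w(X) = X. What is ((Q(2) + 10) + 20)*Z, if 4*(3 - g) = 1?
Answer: -437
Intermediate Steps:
g = 11/4 (g = 3 - 1/4*1 = 3 - 1/4 = 11/4 ≈ 2.7500)
q(y) = -2
Q(n) = 1 - 4*n (Q(n) = 12 - 4*(n + 11/4) = 12 - 4*(11/4 + n) = 12 + (-11 - 4*n) = 1 - 4*n)
Z = -19 (Z = -11 - 2*2*2 = -11 - 4*2 = -11 - 8 = -19)
((Q(2) + 10) + 20)*Z = (((1 - 4*2) + 10) + 20)*(-19) = (((1 - 8) + 10) + 20)*(-19) = ((-7 + 10) + 20)*(-19) = (3 + 20)*(-19) = 23*(-19) = -437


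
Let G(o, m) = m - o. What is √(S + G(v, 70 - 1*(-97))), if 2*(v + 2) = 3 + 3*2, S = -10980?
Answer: I*√43262/2 ≈ 104.0*I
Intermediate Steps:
v = 5/2 (v = -2 + (3 + 3*2)/2 = -2 + (3 + 6)/2 = -2 + (½)*9 = -2 + 9/2 = 5/2 ≈ 2.5000)
√(S + G(v, 70 - 1*(-97))) = √(-10980 + ((70 - 1*(-97)) - 1*5/2)) = √(-10980 + ((70 + 97) - 5/2)) = √(-10980 + (167 - 5/2)) = √(-10980 + 329/2) = √(-21631/2) = I*√43262/2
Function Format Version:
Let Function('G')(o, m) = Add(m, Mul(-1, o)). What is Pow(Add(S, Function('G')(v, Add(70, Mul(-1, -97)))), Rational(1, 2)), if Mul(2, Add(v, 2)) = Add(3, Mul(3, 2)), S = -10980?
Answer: Mul(Rational(1, 2), I, Pow(43262, Rational(1, 2))) ≈ Mul(104.00, I)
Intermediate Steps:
v = Rational(5, 2) (v = Add(-2, Mul(Rational(1, 2), Add(3, Mul(3, 2)))) = Add(-2, Mul(Rational(1, 2), Add(3, 6))) = Add(-2, Mul(Rational(1, 2), 9)) = Add(-2, Rational(9, 2)) = Rational(5, 2) ≈ 2.5000)
Pow(Add(S, Function('G')(v, Add(70, Mul(-1, -97)))), Rational(1, 2)) = Pow(Add(-10980, Add(Add(70, Mul(-1, -97)), Mul(-1, Rational(5, 2)))), Rational(1, 2)) = Pow(Add(-10980, Add(Add(70, 97), Rational(-5, 2))), Rational(1, 2)) = Pow(Add(-10980, Add(167, Rational(-5, 2))), Rational(1, 2)) = Pow(Add(-10980, Rational(329, 2)), Rational(1, 2)) = Pow(Rational(-21631, 2), Rational(1, 2)) = Mul(Rational(1, 2), I, Pow(43262, Rational(1, 2)))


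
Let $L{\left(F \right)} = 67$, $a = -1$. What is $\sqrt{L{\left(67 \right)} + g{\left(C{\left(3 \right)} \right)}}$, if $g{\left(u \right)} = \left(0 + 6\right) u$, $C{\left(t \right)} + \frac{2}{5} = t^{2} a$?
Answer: $\frac{\sqrt{265}}{5} \approx 3.2558$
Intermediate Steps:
$C{\left(t \right)} = - \frac{2}{5} - t^{2}$ ($C{\left(t \right)} = - \frac{2}{5} + t^{2} \left(-1\right) = - \frac{2}{5} - t^{2}$)
$g{\left(u \right)} = 6 u$
$\sqrt{L{\left(67 \right)} + g{\left(C{\left(3 \right)} \right)}} = \sqrt{67 + 6 \left(- \frac{2}{5} - 3^{2}\right)} = \sqrt{67 + 6 \left(- \frac{2}{5} - 9\right)} = \sqrt{67 + 6 \left(- \frac{47}{5}\right)} = \sqrt{67 - \frac{282}{5}} = \sqrt{\frac{53}{5}} = \frac{\sqrt{265}}{5}$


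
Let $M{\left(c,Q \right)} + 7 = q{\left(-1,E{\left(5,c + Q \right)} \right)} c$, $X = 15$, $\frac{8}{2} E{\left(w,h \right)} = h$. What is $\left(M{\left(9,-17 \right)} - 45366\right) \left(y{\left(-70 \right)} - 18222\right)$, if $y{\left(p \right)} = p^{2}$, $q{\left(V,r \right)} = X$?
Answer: $602660636$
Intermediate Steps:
$E{\left(w,h \right)} = \frac{h}{4}$
$q{\left(V,r \right)} = 15$
$M{\left(c,Q \right)} = -7 + 15 c$
$\left(M{\left(9,-17 \right)} - 45366\right) \left(y{\left(-70 \right)} - 18222\right) = \left(\left(-7 + 15 \cdot 9\right) - 45366\right) \left(\left(-70\right)^{2} - 18222\right) = \left(\left(-7 + 135\right) - 45366\right) \left(4900 - 18222\right) = \left(128 - 45366\right) \left(-13322\right) = \left(-45238\right) \left(-13322\right) = 602660636$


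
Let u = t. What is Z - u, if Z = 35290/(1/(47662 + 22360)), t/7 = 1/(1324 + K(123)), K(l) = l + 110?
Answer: 3847465923653/1557 ≈ 2.4711e+9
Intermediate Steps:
K(l) = 110 + l
t = 7/1557 (t = 7/(1324 + (110 + 123)) = 7/(1324 + 233) = 7/1557 ≈ 0.0044958)
u = 7/1557 ≈ 0.0044958
Z = 2471076380 (Z = 35290/(1/70022) = 35290*70022 = 2471076380)
Z - u = 2471076380 - 1*7/1557 = 2471076380 - 7/1557 = 3847465923653/1557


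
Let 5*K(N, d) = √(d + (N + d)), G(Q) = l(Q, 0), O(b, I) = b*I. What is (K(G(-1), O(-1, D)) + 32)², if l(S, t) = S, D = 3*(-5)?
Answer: (160 + √29)²/25 ≈ 1094.1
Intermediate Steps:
D = -15
O(b, I) = I*b
G(Q) = Q
K(N, d) = √(N + 2*d)/5 (K(N, d) = √(d + (N + d))/5 = √(N + 2*d)/5)
(K(G(-1), O(-1, D)) + 32)² = (√(-1 + 2*(-15*(-1)))/5 + 32)² = (√(-1 + 2*15)/5 + 32)² = (√(-1 + 30)/5 + 32)² = (√29/5 + 32)² = (32 + √29/5)²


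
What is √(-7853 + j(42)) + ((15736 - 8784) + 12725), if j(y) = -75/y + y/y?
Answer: 19677 + 3*I*√171038/14 ≈ 19677.0 + 88.622*I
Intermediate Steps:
j(y) = 1 - 75/y (j(y) = -75/y + 1 = 1 - 75/y)
√(-7853 + j(42)) + ((15736 - 8784) + 12725) = √(-7853 + (-75 + 42)/42) + ((15736 - 8784) + 12725) = √(-7853 + (1/42)*(-33)) + (6952 + 12725) = √(-7853 - 11/14) + 19677 = √(-109953/14) + 19677 = 3*I*√171038/14 + 19677 = 19677 + 3*I*√171038/14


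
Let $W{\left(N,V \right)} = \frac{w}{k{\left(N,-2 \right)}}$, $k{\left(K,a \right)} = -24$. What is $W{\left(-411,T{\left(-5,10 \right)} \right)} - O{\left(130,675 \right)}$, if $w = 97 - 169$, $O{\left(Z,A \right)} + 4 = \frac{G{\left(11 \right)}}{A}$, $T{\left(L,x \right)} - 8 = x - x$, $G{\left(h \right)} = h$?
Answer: $\frac{4714}{675} \approx 6.9837$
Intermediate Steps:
$T{\left(L,x \right)} = 8$ ($T{\left(L,x \right)} = 8 + \left(x - x\right) = 8 + 0 = 8$)
$O{\left(Z,A \right)} = -4 + \frac{11}{A}$
$w = -72$ ($w = 97 - 169 = -72$)
$W{\left(N,V \right)} = 3$ ($W{\left(N,V \right)} = - \frac{72}{-24} = \left(-72\right) \left(- \frac{1}{24}\right) = 3$)
$W{\left(-411,T{\left(-5,10 \right)} \right)} - O{\left(130,675 \right)} = 3 - \left(-4 + \frac{11}{675}\right) = 3 - - \frac{2689}{675} = 3 + \frac{2689}{675} = \frac{4714}{675}$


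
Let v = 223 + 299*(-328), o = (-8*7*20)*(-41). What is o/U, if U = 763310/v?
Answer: -449322608/76331 ≈ -5886.5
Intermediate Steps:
o = 45920 (o = -56*20*(-41) = -1120*(-41) = 45920)
v = -97849 (v = 223 - 98072 = -97849)
U = -763310/97849 (U = 763310/(-97849) = 763310*(-1/97849) = -763310/97849 ≈ -7.8009)
o/U = 45920/(-763310/97849) = 45920*(-97849/763310) = -449322608/76331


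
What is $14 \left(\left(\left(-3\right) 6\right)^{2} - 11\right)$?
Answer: $4382$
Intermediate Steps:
$14 \left(\left(\left(-3\right) 6\right)^{2} - 11\right) = 14 \left(\left(-18\right)^{2} - 11\right) = 14 \left(324 - 11\right) = 14 \cdot 313 = 4382$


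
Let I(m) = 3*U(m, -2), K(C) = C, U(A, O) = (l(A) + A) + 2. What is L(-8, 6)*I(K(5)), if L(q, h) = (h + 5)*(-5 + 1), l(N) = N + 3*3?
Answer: -2772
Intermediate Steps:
l(N) = 9 + N (l(N) = N + 9 = 9 + N)
U(A, O) = 11 + 2*A (U(A, O) = ((9 + A) + A) + 2 = (9 + 2*A) + 2 = 11 + 2*A)
I(m) = 33 + 6*m (I(m) = 3*(11 + 2*m) = 33 + 6*m)
L(q, h) = -20 - 4*h (L(q, h) = (5 + h)*(-4) = -20 - 4*h)
L(-8, 6)*I(K(5)) = (-20 - 4*6)*(33 + 6*5) = (-20 - 24)*(33 + 30) = -44*63 = -2772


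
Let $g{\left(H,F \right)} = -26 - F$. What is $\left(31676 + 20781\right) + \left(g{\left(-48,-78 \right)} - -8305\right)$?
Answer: $60814$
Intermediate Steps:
$\left(31676 + 20781\right) + \left(g{\left(-48,-78 \right)} - -8305\right) = \left(31676 + 20781\right) - -8357 = 52457 + \left(\left(-26 + 78\right) + 8305\right) = 52457 + \left(52 + 8305\right) = 52457 + 8357 = 60814$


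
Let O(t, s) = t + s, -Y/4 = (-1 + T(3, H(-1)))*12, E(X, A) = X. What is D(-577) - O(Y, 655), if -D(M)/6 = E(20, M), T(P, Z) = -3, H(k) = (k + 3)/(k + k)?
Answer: -967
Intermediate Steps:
H(k) = (3 + k)/(2*k) (H(k) = (3 + k)/((2*k)) = (3 + k)*(1/(2*k)) = (3 + k)/(2*k))
D(M) = -120 (D(M) = -6*20 = -120)
Y = 192 (Y = -4*(-1 - 3)*12 = -(-16)*12 = -4*(-48) = 192)
O(t, s) = s + t
D(-577) - O(Y, 655) = -120 - (655 + 192) = -120 - 1*847 = -120 - 847 = -967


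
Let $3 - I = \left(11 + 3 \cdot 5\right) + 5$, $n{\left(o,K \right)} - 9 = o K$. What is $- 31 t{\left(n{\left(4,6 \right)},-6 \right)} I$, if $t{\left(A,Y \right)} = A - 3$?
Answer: $26040$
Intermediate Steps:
$n{\left(o,K \right)} = 9 + K o$ ($n{\left(o,K \right)} = 9 + o K = 9 + K o$)
$t{\left(A,Y \right)} = -3 + A$
$I = -28$ ($I = 3 - \left(\left(11 + 3 \cdot 5\right) + 5\right) = 3 - \left(\left(11 + 15\right) + 5\right) = 3 - \left(26 + 5\right) = 3 - 31 = -28$)
$- 31 t{\left(n{\left(4,6 \right)},-6 \right)} I = - 31 \left(-3 + \left(9 + 6 \cdot 4\right)\right) \left(-28\right) = - 31 \left(-3 + \left(9 + 24\right)\right) \left(-28\right) = - 31 \left(-3 + 33\right) \left(-28\right) = \left(-31\right) 30 \left(-28\right) = \left(-930\right) \left(-28\right) = 26040$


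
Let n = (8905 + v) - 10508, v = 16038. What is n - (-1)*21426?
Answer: 35861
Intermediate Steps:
n = 14435 (n = (8905 + 16038) - 10508 = 24943 - 10508 = 14435)
n - (-1)*21426 = 14435 - (-1)*21426 = 14435 - 1*(-21426) = 14435 + 21426 = 35861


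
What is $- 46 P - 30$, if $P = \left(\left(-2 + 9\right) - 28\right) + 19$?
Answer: $62$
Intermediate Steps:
$P = -2$ ($P = \left(7 - 28\right) + 19 = -21 + 19 = -2$)
$- 46 P - 30 = \left(-46\right) \left(-2\right) - 30 = 92 - 30 = 62$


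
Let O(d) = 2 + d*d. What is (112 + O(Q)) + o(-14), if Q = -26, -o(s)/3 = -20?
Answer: 850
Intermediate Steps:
o(s) = 60 (o(s) = -3*(-20) = 60)
O(d) = 2 + d²
(112 + O(Q)) + o(-14) = (112 + (2 + (-26)²)) + 60 = (112 + (2 + 676)) + 60 = (112 + 678) + 60 = 790 + 60 = 850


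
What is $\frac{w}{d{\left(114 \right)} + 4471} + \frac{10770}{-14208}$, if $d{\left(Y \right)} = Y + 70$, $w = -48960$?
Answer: $- \frac{24858601}{2204608} \approx -11.276$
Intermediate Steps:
$d{\left(Y \right)} = 70 + Y$
$\frac{w}{d{\left(114 \right)} + 4471} + \frac{10770}{-14208} = - \frac{48960}{\left(70 + 114\right) + 4471} + \frac{10770}{-14208} = - \frac{48960}{184 + 4471} + 10770 \left(- \frac{1}{14208}\right) = - \frac{48960}{4655} - \frac{1795}{2368} = \left(-48960\right) \frac{1}{4655} - \frac{1795}{2368} = - \frac{9792}{931} - \frac{1795}{2368} = - \frac{24858601}{2204608}$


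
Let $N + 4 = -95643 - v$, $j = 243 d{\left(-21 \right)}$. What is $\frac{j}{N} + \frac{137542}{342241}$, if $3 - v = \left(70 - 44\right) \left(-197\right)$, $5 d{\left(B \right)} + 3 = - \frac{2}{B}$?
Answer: $\frac{7980399961}{19788374620} \approx 0.40329$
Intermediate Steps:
$d{\left(B \right)} = - \frac{3}{5} - \frac{2}{5 B}$ ($d{\left(B \right)} = - \frac{3}{5} + \frac{\left(-2\right) \frac{1}{B}}{5} = - \frac{3}{5} - \frac{2}{5 B}$)
$v = 5125$ ($v = 3 - \left(70 - 44\right) \left(-197\right) = 3 - 26 \left(-197\right) = 3 - -5122 = 3 + 5122 = 5125$)
$j = - \frac{4941}{35}$ ($j = 243 \frac{-2 - -63}{5 \left(-21\right)} = 243 \cdot \frac{1}{5} \left(- \frac{1}{21}\right) \left(-2 + 63\right) = 243 \cdot \frac{1}{5} \left(- \frac{1}{21}\right) 61 = 243 \left(- \frac{61}{105}\right) = - \frac{4941}{35} \approx -141.17$)
$N = -100772$ ($N = -4 - 100768 = -100772$)
$\frac{j}{N} + \frac{137542}{342241} = - \frac{4941}{35 \left(-100772\right)} + \frac{137542}{342241} = \left(- \frac{4941}{35}\right) \left(- \frac{1}{100772}\right) + 137542 \cdot \frac{1}{342241} = \frac{81}{57820} + \frac{137542}{342241} = \frac{7980399961}{19788374620}$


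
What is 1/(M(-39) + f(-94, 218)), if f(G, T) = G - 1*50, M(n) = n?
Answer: -1/183 ≈ -0.0054645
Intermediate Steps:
f(G, T) = -50 + G (f(G, T) = G - 50 = -50 + G)
1/(M(-39) + f(-94, 218)) = 1/(-39 + (-50 - 94)) = 1/(-39 - 144) = 1/(-183) = -1/183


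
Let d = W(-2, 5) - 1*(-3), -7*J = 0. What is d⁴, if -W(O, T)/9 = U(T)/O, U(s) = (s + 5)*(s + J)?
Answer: 2702336256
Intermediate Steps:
J = 0 (J = -⅐*0 = 0)
U(s) = s*(5 + s) (U(s) = (s + 5)*(s + 0) = (5 + s)*s = s*(5 + s))
W(O, T) = -9*T*(5 + T)/O
d = 228 (d = 9*5*(-5 - 1*5)/(-2) - 1*(-3) = 9*5*(-½)*(-5 - 5) + 3 = 9*5*(-½)*(-10) + 3 = 225 + 3 = 228)
d⁴ = 228⁴ = 2702336256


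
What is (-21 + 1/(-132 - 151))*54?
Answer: -320976/283 ≈ -1134.2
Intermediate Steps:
(-21 + 1/(-132 - 151))*54 = (-21 + 1/(-283))*54 = (-21 - 1/283)*54 = -5944/283*54 = -320976/283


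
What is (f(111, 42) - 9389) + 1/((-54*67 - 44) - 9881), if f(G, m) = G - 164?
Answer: -127873007/13543 ≈ -9442.0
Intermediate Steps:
f(G, m) = -164 + G
(f(111, 42) - 9389) + 1/((-54*67 - 44) - 9881) = ((-164 + 111) - 9389) + 1/((-54*67 - 44) - 9881) = (-53 - 9389) + 1/((-3618 - 44) - 9881) = -9442 + 1/(-3662 - 9881) = -9442 + 1/(-13543) = -9442 - 1/13543 = -127873007/13543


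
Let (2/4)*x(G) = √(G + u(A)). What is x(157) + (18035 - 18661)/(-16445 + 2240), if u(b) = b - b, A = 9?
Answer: 626/14205 + 2*√157 ≈ 25.104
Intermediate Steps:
u(b) = 0
x(G) = 2*√G (x(G) = 2*√(G + 0) = 2*√G)
x(157) + (18035 - 18661)/(-16445 + 2240) = 2*√157 + (18035 - 18661)/(-16445 + 2240) = 2*√157 - 626/(-14205) = 2*√157 - 626*(-1/14205) = 2*√157 + 626/14205 = 626/14205 + 2*√157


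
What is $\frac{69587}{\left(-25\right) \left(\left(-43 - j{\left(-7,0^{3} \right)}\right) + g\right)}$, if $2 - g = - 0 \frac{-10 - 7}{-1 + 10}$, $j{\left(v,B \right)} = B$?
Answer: $\frac{69587}{1025} \approx 67.89$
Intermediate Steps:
$g = 2$ ($g = 2 - - 0 \frac{-10 - 7}{-1 + 10} = 2 - - 0 \left(- \frac{17}{9}\right) = 2 - - 0 \left(\left(-17\right) \frac{1}{9}\right) = 2 - - \frac{0 \left(-17\right)}{9} = 2 - \left(-1\right) 0 = 2 - 0 = 2 + 0 = 2$)
$\frac{69587}{\left(-25\right) \left(\left(-43 - j{\left(-7,0^{3} \right)}\right) + g\right)} = \frac{69587}{\left(-25\right) \left(\left(-43 - 0^{3}\right) + 2\right)} = \frac{69587}{\left(-25\right) \left(\left(-43 - 0\right) + 2\right)} = \frac{69587}{\left(-25\right) \left(\left(-43 + 0\right) + 2\right)} = \frac{69587}{\left(-25\right) \left(-43 + 2\right)} = \frac{69587}{\left(-25\right) \left(-41\right)} = \frac{69587}{1025}$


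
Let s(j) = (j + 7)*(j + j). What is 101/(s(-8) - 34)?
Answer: -101/18 ≈ -5.6111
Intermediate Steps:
s(j) = 2*j*(7 + j) (s(j) = (7 + j)*(2*j) = 2*j*(7 + j))
101/(s(-8) - 34) = 101/(2*(-8)*(7 - 8) - 34) = 101/(2*(-8)*(-1) - 34) = 101/(16 - 34) = 101/(-18) = -1/18*101 = -101/18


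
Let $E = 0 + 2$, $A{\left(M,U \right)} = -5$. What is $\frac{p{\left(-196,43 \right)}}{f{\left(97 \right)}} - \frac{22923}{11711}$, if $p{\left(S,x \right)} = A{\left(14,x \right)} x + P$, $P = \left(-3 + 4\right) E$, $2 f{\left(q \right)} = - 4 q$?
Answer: $- \frac{1952619}{2271934} \approx -0.85945$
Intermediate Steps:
$E = 2$
$f{\left(q \right)} = - 2 q$ ($f{\left(q \right)} = \frac{\left(-4\right) q}{2} = - 2 q$)
$P = 2$ ($P = \left(-3 + 4\right) 2 = 1 \cdot 2 = 2$)
$p{\left(S,x \right)} = 2 - 5 x$ ($p{\left(S,x \right)} = - 5 x + 2 = 2 - 5 x$)
$\frac{p{\left(-196,43 \right)}}{f{\left(97 \right)}} - \frac{22923}{11711} = \frac{2 - 215}{\left(-2\right) 97} - \frac{22923}{11711} = \frac{2 - 215}{-194} - \frac{22923}{11711} = \left(-213\right) \left(- \frac{1}{194}\right) - \frac{22923}{11711} = \frac{213}{194} - \frac{22923}{11711} = - \frac{1952619}{2271934}$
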